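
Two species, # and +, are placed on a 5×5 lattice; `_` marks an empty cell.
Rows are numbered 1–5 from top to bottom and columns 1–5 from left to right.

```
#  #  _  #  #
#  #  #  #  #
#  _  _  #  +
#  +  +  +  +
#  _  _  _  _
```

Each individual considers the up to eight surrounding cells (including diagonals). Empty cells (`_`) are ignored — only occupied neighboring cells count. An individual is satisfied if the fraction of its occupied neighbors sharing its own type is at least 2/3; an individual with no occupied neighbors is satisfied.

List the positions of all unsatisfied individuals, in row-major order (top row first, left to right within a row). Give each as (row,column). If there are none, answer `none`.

(1,1)# 3/3 ✓
(1,2)# 4/4 ✓
(1,4)# 4/4 ✓
(1,5)# 3/3 ✓
(2,1)# 4/4 ✓
(2,2)# 5/5 ✓
(2,3)# 5/5 ✓
(2,4)# 5/6 ✓
(2,5)# 4/5 ✓
(3,1)# 3/4 ✓
(3,4)# 3/7 ✗
(3,5)+ 2/5 ✗
(4,1)# 2/3 ✓
(4,2)+ 1/4 ✗
(4,3)+ 2/3 ✓
(4,4)+ 3/4 ✓
(4,5)+ 2/3 ✓
(5,1)# 1/2 ✗

(3,4), (3,5), (4,2), (5,1)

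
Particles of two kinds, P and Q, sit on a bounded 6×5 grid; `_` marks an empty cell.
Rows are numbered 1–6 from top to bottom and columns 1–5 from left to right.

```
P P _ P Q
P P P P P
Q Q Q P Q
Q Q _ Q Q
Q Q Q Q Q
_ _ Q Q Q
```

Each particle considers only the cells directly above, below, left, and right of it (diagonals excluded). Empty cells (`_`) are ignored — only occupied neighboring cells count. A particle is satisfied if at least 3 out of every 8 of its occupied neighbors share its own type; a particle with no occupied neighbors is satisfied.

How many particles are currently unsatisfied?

5

Row 1: (1,1)P 2/2 satisfied · (1,2)P 2/2 satisfied · (1,4)P 1/2 satisfied · (1,5)Q 0/2 not
Row 2: (2,1)P 2/3 satisfied · (2,2)P 3/4 satisfied · (2,3)P 2/3 satisfied · (2,4)P 4/4 satisfied · (2,5)P 1/3 not
Row 3: (3,1)Q 2/3 satisfied · (3,2)Q 3/4 satisfied · (3,3)Q 1/3 not · (3,4)P 1/4 not · (3,5)Q 1/3 not
Row 4: (4,1)Q 3/3 satisfied · (4,2)Q 3/3 satisfied · (4,4)Q 2/3 satisfied · (4,5)Q 3/3 satisfied
Row 5: (5,1)Q 2/2 satisfied · (5,2)Q 3/3 satisfied · (5,3)Q 3/3 satisfied · (5,4)Q 4/4 satisfied · (5,5)Q 3/3 satisfied
Row 6: (6,3)Q 2/2 satisfied · (6,4)Q 3/3 satisfied · (6,5)Q 2/2 satisfied
Unsatisfied: (1,5), (2,5), (3,3), (3,4), (3,5) — 5 in total.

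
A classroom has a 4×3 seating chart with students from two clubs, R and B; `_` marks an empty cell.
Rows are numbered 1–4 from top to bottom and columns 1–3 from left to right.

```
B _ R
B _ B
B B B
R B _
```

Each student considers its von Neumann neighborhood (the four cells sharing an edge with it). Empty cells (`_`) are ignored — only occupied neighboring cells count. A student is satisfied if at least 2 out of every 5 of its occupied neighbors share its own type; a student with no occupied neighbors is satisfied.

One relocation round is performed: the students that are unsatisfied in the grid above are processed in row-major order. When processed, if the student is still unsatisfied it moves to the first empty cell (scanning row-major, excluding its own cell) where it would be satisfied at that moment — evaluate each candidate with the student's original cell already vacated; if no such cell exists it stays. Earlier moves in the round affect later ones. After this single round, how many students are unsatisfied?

0

Initially unsatisfied (in order): (1,3), (4,1).
  (1,3): no empty cell satisfies it; stays.
  (4,1) → (1,2).
Resulting grid:
B R R
B _ B
B B B
_ B _
All satisfied now.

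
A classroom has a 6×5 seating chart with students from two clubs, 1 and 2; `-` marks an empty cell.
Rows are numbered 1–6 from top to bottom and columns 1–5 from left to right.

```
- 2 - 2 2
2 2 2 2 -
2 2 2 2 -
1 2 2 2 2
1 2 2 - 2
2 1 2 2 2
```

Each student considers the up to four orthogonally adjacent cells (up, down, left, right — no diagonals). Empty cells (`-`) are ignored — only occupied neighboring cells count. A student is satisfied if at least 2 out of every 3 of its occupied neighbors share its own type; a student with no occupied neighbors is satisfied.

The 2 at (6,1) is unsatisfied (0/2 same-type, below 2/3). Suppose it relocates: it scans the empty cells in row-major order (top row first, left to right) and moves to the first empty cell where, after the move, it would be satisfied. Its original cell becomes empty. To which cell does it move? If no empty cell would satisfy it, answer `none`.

(1,1)

Vacating (6,1). Empty cells in order:
  (1,1): 2/2 same-type → satisfied — stop here.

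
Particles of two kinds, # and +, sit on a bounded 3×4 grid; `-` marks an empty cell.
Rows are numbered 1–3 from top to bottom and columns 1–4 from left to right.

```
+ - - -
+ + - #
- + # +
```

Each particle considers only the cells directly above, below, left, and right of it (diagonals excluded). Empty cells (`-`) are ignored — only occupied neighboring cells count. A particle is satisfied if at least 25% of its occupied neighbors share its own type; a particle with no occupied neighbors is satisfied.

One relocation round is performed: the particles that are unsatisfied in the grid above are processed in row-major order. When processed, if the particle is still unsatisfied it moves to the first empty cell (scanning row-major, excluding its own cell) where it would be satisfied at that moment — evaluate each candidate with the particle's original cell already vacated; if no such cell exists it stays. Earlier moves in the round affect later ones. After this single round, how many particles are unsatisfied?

Initially unsatisfied (in order): (2,4), (3,3), (3,4).
  (2,4) → (1,3).
  (3,3) → (1,2).
  (3,4): now satisfied by earlier moves; stays.
Resulting grid:
+ # # -
+ + - -
- + - +
All satisfied now.

0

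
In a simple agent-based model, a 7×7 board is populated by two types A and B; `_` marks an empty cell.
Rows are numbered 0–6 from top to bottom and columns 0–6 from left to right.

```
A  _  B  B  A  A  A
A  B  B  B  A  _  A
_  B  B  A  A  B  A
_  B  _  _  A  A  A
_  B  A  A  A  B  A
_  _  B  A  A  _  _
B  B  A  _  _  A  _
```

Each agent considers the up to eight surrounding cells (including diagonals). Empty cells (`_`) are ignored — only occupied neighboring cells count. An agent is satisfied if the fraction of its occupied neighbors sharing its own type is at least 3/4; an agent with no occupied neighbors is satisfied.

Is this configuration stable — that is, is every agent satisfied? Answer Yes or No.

No

(0,0)A 1/2 ✗
(0,2)B 4/4 ✓
(0,3)B 3/5 ✗
(0,4)A 2/4 ✗
(0,5)A 4/4 ✓
(0,6)A 2/2 ✓
(1,0)A 1/3 ✗
(1,1)B 4/6 ✗
(1,2)B 6/7 ✓
(1,3)B 4/8 ✗
(1,4)A 4/7 ✗
(1,6)A 3/4 ✓
(2,1)B 4/5 ✓
(2,2)B 5/6 ✓
(2,3)A 3/6 ✗
(2,4)A 4/6 ✗
(2,5)B 0/7 ✗
(2,6)A 3/4 ✓
(3,1)B 3/4 ✓
(3,4)A 5/7 ✗
(3,5)A 6/8 ✓
(3,6)A 3/5 ✗
(4,1)B 2/3 ✗
(4,2)A 2/5 ✗
(4,3)A 5/6 ✓
(4,4)A 5/6 ✓
(4,5)B 0/6 ✗
(4,6)A 2/3 ✗
(5,2)B 2/6 ✗
(5,3)A 5/6 ✓
(5,4)A 4/5 ✓
(6,0)B 1/1 ✓
(6,1)B 2/3 ✗
(6,2)A 1/3 ✗
(6,5)A 1/1 ✓
For instance (0,0) has only 1/2 same-type neighbors, below 3/4.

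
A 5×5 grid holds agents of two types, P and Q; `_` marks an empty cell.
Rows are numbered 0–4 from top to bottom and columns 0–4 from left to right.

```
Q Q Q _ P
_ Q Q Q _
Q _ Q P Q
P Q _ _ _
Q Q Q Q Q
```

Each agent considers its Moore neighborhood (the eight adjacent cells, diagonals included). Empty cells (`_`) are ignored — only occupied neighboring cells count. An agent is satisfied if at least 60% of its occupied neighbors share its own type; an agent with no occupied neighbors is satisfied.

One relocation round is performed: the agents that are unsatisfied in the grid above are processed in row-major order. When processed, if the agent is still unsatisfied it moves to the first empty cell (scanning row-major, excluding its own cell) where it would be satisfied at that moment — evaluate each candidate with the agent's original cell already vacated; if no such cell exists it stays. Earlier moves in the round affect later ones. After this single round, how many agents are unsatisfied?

3

Initially unsatisfied (in order): (0,4), (2,3), (2,4), (3,0).
  (0,4): no empty cell satisfies it; stays.
  (2,3): no empty cell satisfies it; stays.
  (2,4) → (0,3).
  (3,0): no empty cell satisfies it; stays.
Resulting grid:
Q Q Q Q P
_ Q Q Q _
Q _ Q P _
P Q _ _ _
Q Q Q Q Q
Unsatisfied now: (0,4), (2,3), (3,0).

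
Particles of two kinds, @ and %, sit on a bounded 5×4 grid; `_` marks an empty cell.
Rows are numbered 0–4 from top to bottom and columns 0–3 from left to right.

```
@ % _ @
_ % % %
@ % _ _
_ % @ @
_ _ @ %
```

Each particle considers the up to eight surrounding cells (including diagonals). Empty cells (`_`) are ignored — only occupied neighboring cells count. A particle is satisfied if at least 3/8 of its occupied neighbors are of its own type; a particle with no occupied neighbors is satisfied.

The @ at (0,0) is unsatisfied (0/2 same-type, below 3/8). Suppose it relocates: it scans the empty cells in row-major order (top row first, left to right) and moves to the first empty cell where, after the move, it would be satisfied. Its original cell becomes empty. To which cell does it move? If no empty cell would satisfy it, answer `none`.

Vacating (0,0). Empty cells in order:
  (0,2): 1/5 same-type → still unsatisfied.
  (1,0): 1/4 same-type → still unsatisfied.
  (2,2): 2/7 same-type → still unsatisfied.
  (2,3): 2/4 same-type → satisfied — stop here.

(2,3)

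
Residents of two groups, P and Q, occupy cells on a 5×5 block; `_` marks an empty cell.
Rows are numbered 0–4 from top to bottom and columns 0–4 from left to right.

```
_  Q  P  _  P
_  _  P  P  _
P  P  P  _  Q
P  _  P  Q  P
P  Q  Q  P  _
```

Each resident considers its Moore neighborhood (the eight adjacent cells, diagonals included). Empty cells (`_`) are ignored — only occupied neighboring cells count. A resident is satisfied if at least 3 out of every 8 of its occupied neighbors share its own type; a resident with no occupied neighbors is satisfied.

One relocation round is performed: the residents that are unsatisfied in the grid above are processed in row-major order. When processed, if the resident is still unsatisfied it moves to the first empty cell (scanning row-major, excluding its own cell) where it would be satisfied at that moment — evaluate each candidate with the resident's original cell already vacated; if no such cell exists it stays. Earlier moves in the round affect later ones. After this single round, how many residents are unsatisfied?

3

Initially unsatisfied (in order): (0,1), (2,4), (3,3), (3,4), (4,1).
  (0,1) → (0,0).
  (2,4): no empty cell satisfies it; stays.
  (3,3): no empty cell satisfies it; stays.
  (3,4) → (0,1).
  (4,1) → (3,4).
Resulting grid:
Q P P _ P
_ _ P P _
P P P _ Q
P _ P Q Q
P _ Q P _
Unsatisfied now: (0,0), (4,2), (4,3).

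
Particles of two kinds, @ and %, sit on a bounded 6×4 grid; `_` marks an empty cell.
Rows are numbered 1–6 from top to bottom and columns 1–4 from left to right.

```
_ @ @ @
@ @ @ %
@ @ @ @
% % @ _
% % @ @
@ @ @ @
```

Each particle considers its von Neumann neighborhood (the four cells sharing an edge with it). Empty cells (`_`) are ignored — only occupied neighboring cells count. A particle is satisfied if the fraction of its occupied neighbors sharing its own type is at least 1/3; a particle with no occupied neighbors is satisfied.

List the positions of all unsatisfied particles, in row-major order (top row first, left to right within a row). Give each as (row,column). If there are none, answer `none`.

(1,2)@ 2/2 ✓
(1,3)@ 3/3 ✓
(1,4)@ 1/2 ✓
(2,1)@ 2/2 ✓
(2,2)@ 4/4 ✓
(2,3)@ 3/4 ✓
(2,4)% 0/3 ✗
(3,1)@ 2/3 ✓
(3,2)@ 3/4 ✓
(3,3)@ 4/4 ✓
(3,4)@ 1/2 ✓
(4,1)% 2/3 ✓
(4,2)% 2/4 ✓
(4,3)@ 2/3 ✓
(5,1)% 2/3 ✓
(5,2)% 2/4 ✓
(5,3)@ 3/4 ✓
(5,4)@ 2/2 ✓
(6,1)@ 1/2 ✓
(6,2)@ 2/3 ✓
(6,3)@ 3/3 ✓
(6,4)@ 2/2 ✓

(2,4)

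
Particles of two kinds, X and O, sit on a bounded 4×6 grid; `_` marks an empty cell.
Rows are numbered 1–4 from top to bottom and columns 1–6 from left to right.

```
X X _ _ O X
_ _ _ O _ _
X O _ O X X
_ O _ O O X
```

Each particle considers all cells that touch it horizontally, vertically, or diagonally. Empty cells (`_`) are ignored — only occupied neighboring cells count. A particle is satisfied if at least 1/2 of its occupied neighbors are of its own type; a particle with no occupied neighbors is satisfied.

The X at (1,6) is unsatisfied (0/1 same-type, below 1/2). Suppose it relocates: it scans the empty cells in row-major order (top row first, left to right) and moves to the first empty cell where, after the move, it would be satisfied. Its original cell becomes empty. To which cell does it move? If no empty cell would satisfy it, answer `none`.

(1,3)

Vacating (1,6). Empty cells in order:
  (1,3): 1/2 same-type → satisfied — stop here.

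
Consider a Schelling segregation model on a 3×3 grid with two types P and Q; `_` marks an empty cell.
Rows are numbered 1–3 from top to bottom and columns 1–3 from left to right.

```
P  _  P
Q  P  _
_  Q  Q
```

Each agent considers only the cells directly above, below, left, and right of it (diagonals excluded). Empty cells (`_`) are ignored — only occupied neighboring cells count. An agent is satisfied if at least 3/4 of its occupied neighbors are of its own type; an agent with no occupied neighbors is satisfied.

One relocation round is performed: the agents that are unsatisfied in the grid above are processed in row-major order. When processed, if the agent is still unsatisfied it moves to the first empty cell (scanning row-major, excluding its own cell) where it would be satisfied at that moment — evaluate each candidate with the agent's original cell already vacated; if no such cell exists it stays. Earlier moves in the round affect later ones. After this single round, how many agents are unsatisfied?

Initially unsatisfied (in order): (1,1), (2,1), (2,2), (3,2).
  (1,1) → (1,2).
  (2,1) → (3,1).
  (2,2) → (1,1).
  (3,2): now satisfied by earlier moves; stays.
Resulting grid:
P P P
_ _ _
Q Q Q
All satisfied now.

0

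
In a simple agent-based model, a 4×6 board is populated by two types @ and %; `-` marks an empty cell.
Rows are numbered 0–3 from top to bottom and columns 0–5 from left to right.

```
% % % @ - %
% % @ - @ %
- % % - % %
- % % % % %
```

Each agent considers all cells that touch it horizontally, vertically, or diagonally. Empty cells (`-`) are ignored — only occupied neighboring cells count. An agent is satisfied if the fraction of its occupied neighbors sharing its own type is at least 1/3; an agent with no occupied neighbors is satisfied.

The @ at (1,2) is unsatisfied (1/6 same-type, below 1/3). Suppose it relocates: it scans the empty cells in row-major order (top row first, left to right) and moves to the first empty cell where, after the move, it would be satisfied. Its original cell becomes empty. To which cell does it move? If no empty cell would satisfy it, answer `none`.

(0,4)

Vacating (1,2). Empty cells in order:
  (0,4): 2/4 same-type → satisfied — stop here.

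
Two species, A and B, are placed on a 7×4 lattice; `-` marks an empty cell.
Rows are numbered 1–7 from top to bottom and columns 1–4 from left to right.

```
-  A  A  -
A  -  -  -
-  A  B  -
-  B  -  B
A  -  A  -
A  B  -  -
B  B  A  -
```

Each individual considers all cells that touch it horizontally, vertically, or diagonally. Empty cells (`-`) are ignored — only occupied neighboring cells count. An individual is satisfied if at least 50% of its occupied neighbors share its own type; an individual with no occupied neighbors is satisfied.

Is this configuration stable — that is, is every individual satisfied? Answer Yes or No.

Row 1: (1,2)A 2/2 satisfied · (1,3)A 1/1 satisfied
Row 2: (2,1)A 2/2 satisfied
Row 3: (3,2)A 1/3 not · (3,3)B 2/3 satisfied
Row 4: (4,2)B 1/4 not · (4,4)B 1/2 satisfied
Row 5: (5,1)A 1/3 not · (5,3)A 0/3 not
Row 6: (6,1)A 1/4 not · (6,2)B 2/6 not
Row 7: (7,1)B 2/3 satisfied · (7,2)B 2/4 satisfied · (7,3)A 0/2 not
For instance (3,2) has only 1/3 same-type neighbors, below 1/2.

No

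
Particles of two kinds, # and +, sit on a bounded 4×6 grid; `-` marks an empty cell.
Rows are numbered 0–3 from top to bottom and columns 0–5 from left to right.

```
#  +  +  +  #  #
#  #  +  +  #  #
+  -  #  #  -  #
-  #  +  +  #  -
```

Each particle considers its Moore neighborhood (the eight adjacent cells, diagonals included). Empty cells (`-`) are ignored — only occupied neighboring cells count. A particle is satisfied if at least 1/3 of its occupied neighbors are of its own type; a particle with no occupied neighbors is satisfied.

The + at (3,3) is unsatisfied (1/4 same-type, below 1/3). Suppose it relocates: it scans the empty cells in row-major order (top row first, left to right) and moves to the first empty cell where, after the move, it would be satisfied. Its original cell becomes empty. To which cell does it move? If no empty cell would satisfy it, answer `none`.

Vacating (3,3). Empty cells in order:
  (2,1): 3/7 same-type → satisfied — stop here.

(2,1)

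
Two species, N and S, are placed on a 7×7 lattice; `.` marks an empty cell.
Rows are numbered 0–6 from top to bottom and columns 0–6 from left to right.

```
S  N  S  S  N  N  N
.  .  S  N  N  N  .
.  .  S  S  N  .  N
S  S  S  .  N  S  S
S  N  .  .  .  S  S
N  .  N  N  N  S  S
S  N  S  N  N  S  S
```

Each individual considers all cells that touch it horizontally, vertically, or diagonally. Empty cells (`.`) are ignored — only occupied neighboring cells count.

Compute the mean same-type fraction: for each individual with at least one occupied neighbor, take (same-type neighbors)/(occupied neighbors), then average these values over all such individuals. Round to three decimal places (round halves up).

Row 0: (0,0)S 0/1 · (0,1)N 0/3 · (0,2)S 2/4 · (0,3)S 2/5 · (0,4)N 4/5 · (0,5)N 4/4 · (0,6)N 2/2
Row 1: (1,2)S 4/6 · (1,3)N 3/8 · (1,4)N 5/7 · (1,5)N 6/6
Row 2: (2,2)S 4/5 · (2,3)S 3/7 · (2,4)N 4/6 · (2,6)N 1/3
Row 3: (3,0)S 2/3 · (3,1)S 4/5 · (3,2)S 3/4 · (3,4)N 1/4 · (3,5)S 3/6 · (3,6)S 3/4
Row 4: (4,0)S 2/4 · (4,1)N 2/6 · (4,5)S 5/7 · (4,6)S 5/5
Row 5: (5,0)N 2/4 · (5,2)N 4/5 · (5,3)N 4/5 · (5,4)N 3/6 · (5,5)S 5/7 · (5,6)S 5/5
Row 6: (6,0)S 0/2 · (6,1)N 2/4 · (6,2)S 0/4 · (6,3)N 4/5 · (6,4)N 3/5 · (6,5)S 3/5 · (6,6)S 3/3
Sum over 38 individuals: 0/1 + 0/3 + 2/4 + 2/5 + 4/5 + 4/4 + 2/2 + 4/6 + 3/8 + 5/7 + 6/6 + 4/5 + 3/7 + 4/6 + 1/3 + 2/3 + 4/5 + 3/4 + 1/4 + 3/6 + 3/4 + 2/4 + 2/6 + 5/7 + 5/5 + 2/4 + 4/5 + 4/5 + 3/6 + 5/7 + 5/5 + 0/2 + 2/4 + 0/4 + 4/5 + 3/5 + 3/5 + 3/3 = 19121/840; mean = 19121/840 ÷ 38 = 19121/31920 = 0.599028… → 0.599.

0.599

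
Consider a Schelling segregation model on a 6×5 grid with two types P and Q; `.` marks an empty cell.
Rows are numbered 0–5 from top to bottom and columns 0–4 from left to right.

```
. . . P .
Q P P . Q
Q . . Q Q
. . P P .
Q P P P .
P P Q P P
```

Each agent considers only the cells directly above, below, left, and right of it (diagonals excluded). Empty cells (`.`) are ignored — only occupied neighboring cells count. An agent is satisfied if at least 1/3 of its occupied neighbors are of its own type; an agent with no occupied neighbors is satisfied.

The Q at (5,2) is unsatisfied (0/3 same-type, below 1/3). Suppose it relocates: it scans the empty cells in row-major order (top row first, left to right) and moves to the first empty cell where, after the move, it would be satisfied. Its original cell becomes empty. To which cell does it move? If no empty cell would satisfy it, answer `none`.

Vacating (5,2). Empty cells in order:
  (0,0): 1/1 same-type → satisfied — stop here.

(0,0)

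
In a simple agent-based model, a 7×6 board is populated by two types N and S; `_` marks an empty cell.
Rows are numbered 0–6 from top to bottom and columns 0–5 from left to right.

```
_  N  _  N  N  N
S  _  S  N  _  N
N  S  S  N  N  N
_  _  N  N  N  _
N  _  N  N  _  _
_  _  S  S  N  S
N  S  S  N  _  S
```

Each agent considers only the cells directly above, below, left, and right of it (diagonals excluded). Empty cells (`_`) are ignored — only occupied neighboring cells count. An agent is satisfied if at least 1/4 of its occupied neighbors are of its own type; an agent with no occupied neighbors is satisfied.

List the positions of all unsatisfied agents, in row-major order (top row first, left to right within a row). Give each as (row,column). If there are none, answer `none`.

(1,0), (2,0), (5,4), (6,0), (6,3)

Row 0: (0,1)N 0/0 ok · (0,3)N 2/2 ok · (0,4)N 2/2 ok · (0,5)N 2/2 ok
Row 1: (1,0)S 0/1 unhappy · (1,2)S 1/2 ok · (1,3)N 2/3 ok · (1,5)N 2/2 ok
Row 2: (2,0)N 0/2 unhappy · (2,1)S 1/2 ok · (2,2)S 2/4 ok · (2,3)N 3/4 ok · (2,4)N 3/3 ok · (2,5)N 2/2 ok
Row 3: (3,2)N 2/3 ok · (3,3)N 4/4 ok · (3,4)N 2/2 ok
Row 4: (4,0)N 0/0 ok · (4,2)N 2/3 ok · (4,3)N 2/3 ok
Row 5: (5,2)S 2/3 ok · (5,3)S 1/4 ok · (5,4)N 0/2 unhappy · (5,5)S 1/2 ok
Row 6: (6,0)N 0/1 unhappy · (6,1)S 1/2 ok · (6,2)S 2/3 ok · (6,3)N 0/2 unhappy · (6,5)S 1/1 ok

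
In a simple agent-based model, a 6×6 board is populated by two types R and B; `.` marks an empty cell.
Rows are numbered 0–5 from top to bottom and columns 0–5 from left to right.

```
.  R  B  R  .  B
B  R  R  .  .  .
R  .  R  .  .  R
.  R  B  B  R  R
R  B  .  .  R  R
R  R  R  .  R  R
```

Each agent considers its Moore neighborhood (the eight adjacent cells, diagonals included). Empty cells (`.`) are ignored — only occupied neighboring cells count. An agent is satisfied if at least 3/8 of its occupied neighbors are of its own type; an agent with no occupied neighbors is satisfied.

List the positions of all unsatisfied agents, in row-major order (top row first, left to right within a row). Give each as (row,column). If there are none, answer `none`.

(0,1)R 2/4 satisfied
(0,2)B 0/4 not
(0,3)R 1/2 satisfied
(0,5)B 0/0 satisfied
(1,0)B 0/3 not
(1,1)R 4/6 satisfied
(1,2)R 4/5 satisfied
(2,0)R 2/3 satisfied
(2,2)R 3/5 satisfied
(2,5)R 2/2 satisfied
(3,1)R 3/5 satisfied
(3,2)B 2/4 satisfied
(3,3)B 1/4 not
(3,4)R 4/5 satisfied
(3,5)R 4/4 satisfied
(4,0)R 3/4 satisfied
(4,1)B 1/6 not
(4,4)R 5/6 satisfied
(4,5)R 5/5 satisfied
(5,0)R 2/3 satisfied
(5,1)R 3/4 satisfied
(5,2)R 1/2 satisfied
(5,4)R 3/3 satisfied
(5,5)R 3/3 satisfied

(0,2), (1,0), (3,3), (4,1)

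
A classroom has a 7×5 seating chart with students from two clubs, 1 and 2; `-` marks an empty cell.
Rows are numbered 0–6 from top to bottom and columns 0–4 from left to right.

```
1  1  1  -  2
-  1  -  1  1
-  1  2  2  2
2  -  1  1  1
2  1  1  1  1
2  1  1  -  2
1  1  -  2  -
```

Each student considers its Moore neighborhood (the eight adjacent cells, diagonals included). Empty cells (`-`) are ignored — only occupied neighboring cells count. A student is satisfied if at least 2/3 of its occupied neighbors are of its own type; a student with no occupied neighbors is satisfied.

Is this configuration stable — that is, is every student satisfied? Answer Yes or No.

No

Row 0: (0,0)1 2/2 satisfied · (0,1)1 3/3 satisfied · (0,2)1 3/3 satisfied · (0,4)2 0/2 not
Row 1: (1,1)1 4/5 satisfied · (1,3)1 2/6 not · (1,4)1 1/4 not
Row 2: (2,1)1 2/4 not · (2,2)2 1/6 not · (2,3)2 2/7 not · (2,4)2 1/5 not
Row 3: (3,0)2 1/3 not · (3,2)1 5/7 satisfied · (3,3)1 5/8 not · (3,4)1 3/5 not
Row 4: (4,0)2 2/4 not · (4,1)1 4/7 not · (4,2)1 6/6 satisfied · (4,3)1 6/7 satisfied · (4,4)1 3/4 satisfied
Row 5: (5,0)2 1/5 not · (5,1)1 5/7 satisfied · (5,2)1 5/6 satisfied · (5,4)2 1/3 not
Row 6: (6,0)1 2/3 satisfied · (6,1)1 3/4 satisfied · (6,3)2 1/2 not
For instance (0,4) has only 0/2 same-type neighbors, below 2/3.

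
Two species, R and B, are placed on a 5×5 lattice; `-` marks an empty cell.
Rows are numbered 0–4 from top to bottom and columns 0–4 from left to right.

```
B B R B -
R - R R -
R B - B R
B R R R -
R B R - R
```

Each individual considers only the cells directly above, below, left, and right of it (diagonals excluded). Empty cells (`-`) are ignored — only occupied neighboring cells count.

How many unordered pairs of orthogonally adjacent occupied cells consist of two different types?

15

Scan each occupied cell's neighbors to the right and below so each pair is counted once.
From row 0: 4 unlike of 6 pairs (running 4/6).
From row 1: 1 unlike of 3 pairs (running 5/9).
From row 2: 5 unlike of 5 pairs (running 10/14).
From row 3: 3 unlike of 6 pairs (running 13/20).
From row 4: 2 unlike of 2 pairs (running 15/22).
Total adjacent occupied pairs: 22; unlike-type pairs: 15.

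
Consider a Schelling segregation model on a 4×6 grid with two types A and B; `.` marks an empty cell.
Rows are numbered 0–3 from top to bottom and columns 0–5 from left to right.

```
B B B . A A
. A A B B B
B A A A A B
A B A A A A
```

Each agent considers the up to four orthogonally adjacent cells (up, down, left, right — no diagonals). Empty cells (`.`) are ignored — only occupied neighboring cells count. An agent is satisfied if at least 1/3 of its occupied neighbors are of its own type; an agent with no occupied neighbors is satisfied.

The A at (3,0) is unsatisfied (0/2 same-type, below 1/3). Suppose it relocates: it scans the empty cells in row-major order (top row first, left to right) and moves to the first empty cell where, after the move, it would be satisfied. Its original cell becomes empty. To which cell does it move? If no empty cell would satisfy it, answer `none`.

(0,3)

Vacating (3,0). Empty cells in order:
  (0,3): 1/3 same-type → satisfied — stop here.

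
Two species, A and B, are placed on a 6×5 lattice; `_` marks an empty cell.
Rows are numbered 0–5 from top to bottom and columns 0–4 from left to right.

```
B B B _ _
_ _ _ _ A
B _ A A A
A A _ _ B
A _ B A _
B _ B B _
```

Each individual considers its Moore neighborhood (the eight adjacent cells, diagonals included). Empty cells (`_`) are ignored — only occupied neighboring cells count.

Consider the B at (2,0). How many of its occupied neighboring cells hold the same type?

Occupied neighbors of (2,0): (3,0)=A, (3,1)=A.
Same type (B): 0 of 2.

0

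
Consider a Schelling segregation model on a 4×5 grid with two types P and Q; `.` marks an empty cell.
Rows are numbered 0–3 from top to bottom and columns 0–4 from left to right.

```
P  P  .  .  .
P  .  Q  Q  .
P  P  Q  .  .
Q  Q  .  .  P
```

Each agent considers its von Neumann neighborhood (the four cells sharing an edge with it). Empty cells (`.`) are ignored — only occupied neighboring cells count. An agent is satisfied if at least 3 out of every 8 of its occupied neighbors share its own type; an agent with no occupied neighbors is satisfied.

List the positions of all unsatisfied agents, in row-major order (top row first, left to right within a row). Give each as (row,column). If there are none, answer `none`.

(2,1)

(0,0)P 2/2 satisfied
(0,1)P 1/1 satisfied
(1,0)P 2/2 satisfied
(1,2)Q 2/2 satisfied
(1,3)Q 1/1 satisfied
(2,0)P 2/3 satisfied
(2,1)P 1/3 not
(2,2)Q 1/2 satisfied
(3,0)Q 1/2 satisfied
(3,1)Q 1/2 satisfied
(3,4)P 0/0 satisfied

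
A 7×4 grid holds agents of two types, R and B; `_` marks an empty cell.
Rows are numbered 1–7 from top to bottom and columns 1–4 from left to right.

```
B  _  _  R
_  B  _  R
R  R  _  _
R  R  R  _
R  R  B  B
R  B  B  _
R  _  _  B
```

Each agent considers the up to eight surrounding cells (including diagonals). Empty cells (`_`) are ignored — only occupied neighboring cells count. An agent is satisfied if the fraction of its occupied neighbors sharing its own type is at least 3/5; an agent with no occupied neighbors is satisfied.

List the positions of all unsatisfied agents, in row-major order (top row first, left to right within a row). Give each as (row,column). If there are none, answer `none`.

(2,2), (5,3), (6,2), (7,1)

Row 1: (1,1)B 1/1 satisfied · (1,4)R 1/1 satisfied
Row 2: (2,2)B 1/3 not · (2,4)R 1/1 satisfied
Row 3: (3,1)R 3/4 satisfied · (3,2)R 4/5 satisfied
Row 4: (4,1)R 5/5 satisfied · (4,2)R 6/7 satisfied · (4,3)R 3/5 satisfied
Row 5: (5,1)R 4/5 satisfied · (5,2)R 5/8 satisfied · (5,3)B 3/6 not · (5,4)B 2/3 satisfied
Row 6: (6,1)R 3/4 satisfied · (6,2)B 2/6 not · (6,3)B 4/5 satisfied
Row 7: (7,1)R 1/2 not · (7,4)B 1/1 satisfied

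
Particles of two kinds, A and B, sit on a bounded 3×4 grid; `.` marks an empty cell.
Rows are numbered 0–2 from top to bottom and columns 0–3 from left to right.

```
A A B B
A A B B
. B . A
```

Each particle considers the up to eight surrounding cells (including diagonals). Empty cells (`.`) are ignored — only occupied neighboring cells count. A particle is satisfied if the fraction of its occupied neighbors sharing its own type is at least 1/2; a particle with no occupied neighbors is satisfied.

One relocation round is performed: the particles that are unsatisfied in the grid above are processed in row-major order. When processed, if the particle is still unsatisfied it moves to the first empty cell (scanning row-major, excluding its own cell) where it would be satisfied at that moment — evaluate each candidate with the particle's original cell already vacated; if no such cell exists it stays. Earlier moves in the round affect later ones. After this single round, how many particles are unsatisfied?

0

Initially unsatisfied (in order): (2,1), (2,3).
  (2,1) → (2,2).
  (2,3) → (2,0).
Resulting grid:
A A B B
A A B B
A . B .
All satisfied now.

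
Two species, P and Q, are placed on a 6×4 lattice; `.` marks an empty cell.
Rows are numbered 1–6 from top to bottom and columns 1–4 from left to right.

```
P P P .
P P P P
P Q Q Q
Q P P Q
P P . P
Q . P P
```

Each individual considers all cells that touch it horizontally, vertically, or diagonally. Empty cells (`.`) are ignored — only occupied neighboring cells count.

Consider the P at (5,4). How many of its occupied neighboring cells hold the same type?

3

Occupied neighbors of (5,4): (4,3)=P, (4,4)=Q, (6,3)=P, (6,4)=P.
Same type (P): 3 of 4.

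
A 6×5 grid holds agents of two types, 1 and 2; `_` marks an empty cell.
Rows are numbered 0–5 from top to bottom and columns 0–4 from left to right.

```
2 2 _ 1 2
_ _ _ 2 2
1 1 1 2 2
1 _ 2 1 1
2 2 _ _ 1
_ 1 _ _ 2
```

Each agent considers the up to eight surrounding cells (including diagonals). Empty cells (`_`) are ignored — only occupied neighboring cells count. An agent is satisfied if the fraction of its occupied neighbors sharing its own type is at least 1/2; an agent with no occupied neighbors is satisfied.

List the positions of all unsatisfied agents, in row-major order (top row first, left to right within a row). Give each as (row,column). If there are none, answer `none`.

Row 0: (0,0)2 1/1 ✓ · (0,1)2 1/1 ✓ · (0,3)1 0/3 ✗ · (0,4)2 2/3 ✓
Row 1: (1,3)2 4/6 ✓ · (1,4)2 4/5 ✓
Row 2: (2,0)1 2/2 ✓ · (2,1)1 3/4 ✓ · (2,2)1 2/5 ✗ · (2,3)2 4/7 ✓ · (2,4)2 3/5 ✓
Row 3: (3,0)1 2/4 ✓ · (3,2)2 2/5 ✗ · (3,3)1 3/6 ✓ · (3,4)1 2/4 ✓
Row 4: (4,0)2 1/3 ✗ · (4,1)2 2/4 ✓ · (4,4)1 2/3 ✓
Row 5: (5,1)1 0/2 ✗ · (5,4)2 0/1 ✗

(0,3), (2,2), (3,2), (4,0), (5,1), (5,4)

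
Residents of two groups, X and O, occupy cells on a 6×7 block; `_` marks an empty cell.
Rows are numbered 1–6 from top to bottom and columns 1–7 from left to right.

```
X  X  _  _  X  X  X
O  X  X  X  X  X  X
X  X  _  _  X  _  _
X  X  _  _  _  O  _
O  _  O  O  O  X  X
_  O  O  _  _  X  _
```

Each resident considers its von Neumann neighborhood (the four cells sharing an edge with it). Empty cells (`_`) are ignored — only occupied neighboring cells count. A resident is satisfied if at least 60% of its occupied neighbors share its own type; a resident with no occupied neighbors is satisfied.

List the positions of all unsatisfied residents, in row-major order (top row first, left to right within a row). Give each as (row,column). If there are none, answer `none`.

(1,1)X 1/2 not
(1,2)X 2/2 satisfied
(1,5)X 2/2 satisfied
(1,6)X 3/3 satisfied
(1,7)X 2/2 satisfied
(2,1)O 0/3 not
(2,2)X 3/4 satisfied
(2,3)X 2/2 satisfied
(2,4)X 2/2 satisfied
(2,5)X 4/4 satisfied
(2,6)X 3/3 satisfied
(2,7)X 2/2 satisfied
(3,1)X 2/3 satisfied
(3,2)X 3/3 satisfied
(3,5)X 1/1 satisfied
(4,1)X 2/3 satisfied
(4,2)X 2/2 satisfied
(4,6)O 0/1 not
(5,1)O 0/1 not
(5,3)O 2/2 satisfied
(5,4)O 2/2 satisfied
(5,5)O 1/2 not
(5,6)X 2/4 not
(5,7)X 1/1 satisfied
(6,2)O 1/1 satisfied
(6,3)O 2/2 satisfied
(6,6)X 1/1 satisfied

(1,1), (2,1), (4,6), (5,1), (5,5), (5,6)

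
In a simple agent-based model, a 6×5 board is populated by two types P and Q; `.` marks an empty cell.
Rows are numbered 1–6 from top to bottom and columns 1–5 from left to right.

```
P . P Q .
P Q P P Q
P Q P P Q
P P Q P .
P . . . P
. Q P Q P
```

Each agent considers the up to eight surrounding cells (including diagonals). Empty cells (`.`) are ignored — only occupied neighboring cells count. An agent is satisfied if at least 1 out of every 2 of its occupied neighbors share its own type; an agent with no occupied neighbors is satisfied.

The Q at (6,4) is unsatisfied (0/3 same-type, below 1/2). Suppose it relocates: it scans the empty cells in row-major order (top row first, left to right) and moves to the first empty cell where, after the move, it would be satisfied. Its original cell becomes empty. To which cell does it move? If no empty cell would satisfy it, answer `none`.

(1,5)

Vacating (6,4). Empty cells in order:
  (1,2): 1/5 same-type → still unsatisfied.
  (1,5): 2/3 same-type → satisfied — stop here.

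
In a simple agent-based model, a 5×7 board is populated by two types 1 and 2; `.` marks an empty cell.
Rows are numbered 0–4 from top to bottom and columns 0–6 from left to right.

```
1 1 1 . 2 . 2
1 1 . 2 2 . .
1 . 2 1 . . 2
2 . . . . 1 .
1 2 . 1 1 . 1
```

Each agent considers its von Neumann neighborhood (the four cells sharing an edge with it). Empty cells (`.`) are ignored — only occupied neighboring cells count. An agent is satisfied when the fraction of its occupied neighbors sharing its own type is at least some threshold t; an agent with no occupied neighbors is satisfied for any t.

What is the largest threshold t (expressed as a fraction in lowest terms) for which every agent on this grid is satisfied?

0/1

Row 0: (0,0)1 2/2 · (0,1)1 3/3 · (0,2)1 1/1 · (0,4)2 1/1 · (0,6)2 — no occupied neighbors
Row 1: (1,0)1 3/3 · (1,1)1 2/2 · (1,3)2 1/2 · (1,4)2 2/2
Row 2: (2,0)1 1/2 · (2,2)2 0/1 · (2,3)1 0/2 · (2,6)2 — no occupied neighbors
Row 3: (3,0)2 0/2 · (3,5)1 — no occupied neighbors
Row 4: (4,0)1 0/2 · (4,1)2 0/1 · (4,3)1 1/1 · (4,4)1 1/1 · (4,6)1 — no occupied neighbors
The smallest same-type fraction is 0/1 at (2,2), which reduces to 0/1. Any threshold above that leaves this agent unsatisfied.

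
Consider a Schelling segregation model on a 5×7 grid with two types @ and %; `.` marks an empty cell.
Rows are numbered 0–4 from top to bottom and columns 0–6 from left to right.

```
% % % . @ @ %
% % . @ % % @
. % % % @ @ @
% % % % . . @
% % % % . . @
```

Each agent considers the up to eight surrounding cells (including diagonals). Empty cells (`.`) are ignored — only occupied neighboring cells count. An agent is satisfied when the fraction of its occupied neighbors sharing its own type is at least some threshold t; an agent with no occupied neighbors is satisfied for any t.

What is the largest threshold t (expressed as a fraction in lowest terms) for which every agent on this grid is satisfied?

Row 0: (0,0)% 3/3 · (0,1)% 4/4 · (0,2)% 2/3 · (0,4)@ 2/4 · (0,5)@ 2/5 · (0,6)% 1/3
Row 1: (1,0)% 4/4 · (1,1)% 6/6 · (1,3)@ 2/6 · (1,4)% 2/7 · (1,5)% 2/8 · (1,6)@ 3/5
Row 2: (2,1)% 6/6 · (2,2)% 6/7 · (2,3)% 4/6 · (2,4)@ 2/6 · (2,5)@ 4/6 · (2,6)@ 3/4
Row 3: (3,0)% 4/4 · (3,1)% 7/7 · (3,2)% 8/8 · (3,3)% 5/6 · (3,6)@ 3/3
Row 4: (4,0)% 3/3 · (4,1)% 5/5 · (4,2)% 5/5 · (4,3)% 3/3 · (4,6)@ 1/1
The smallest same-type fraction is 2/8 at (1,5), which reduces to 1/4. Any threshold above that leaves this agent unsatisfied.

1/4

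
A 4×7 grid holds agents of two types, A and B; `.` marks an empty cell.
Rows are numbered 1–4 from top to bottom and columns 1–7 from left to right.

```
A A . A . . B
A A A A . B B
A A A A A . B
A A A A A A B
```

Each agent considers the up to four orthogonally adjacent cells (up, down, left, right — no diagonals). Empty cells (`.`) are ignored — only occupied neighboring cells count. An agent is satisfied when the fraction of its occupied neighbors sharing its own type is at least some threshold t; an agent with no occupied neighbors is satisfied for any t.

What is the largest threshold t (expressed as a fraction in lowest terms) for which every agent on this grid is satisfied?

Row 1: (1,1)A 2/2 · (1,2)A 2/2 · (1,4)A 1/1 · (1,7)B 1/1
Row 2: (2,1)A 3/3 · (2,2)A 4/4 · (2,3)A 3/3 · (2,4)A 3/3 · (2,6)B 1/1 · (2,7)B 3/3
Row 3: (3,1)A 3/3 · (3,2)A 4/4 · (3,3)A 4/4 · (3,4)A 4/4 · (3,5)A 2/2 · (3,7)B 2/2
Row 4: (4,1)A 2/2 · (4,2)A 3/3 · (4,3)A 3/3 · (4,4)A 3/3 · (4,5)A 3/3 · (4,6)A 1/2 · (4,7)B 1/2
The smallest same-type fraction is 1/2 at (4,6), which reduces to 1/2. Any threshold above that leaves this agent unsatisfied.

1/2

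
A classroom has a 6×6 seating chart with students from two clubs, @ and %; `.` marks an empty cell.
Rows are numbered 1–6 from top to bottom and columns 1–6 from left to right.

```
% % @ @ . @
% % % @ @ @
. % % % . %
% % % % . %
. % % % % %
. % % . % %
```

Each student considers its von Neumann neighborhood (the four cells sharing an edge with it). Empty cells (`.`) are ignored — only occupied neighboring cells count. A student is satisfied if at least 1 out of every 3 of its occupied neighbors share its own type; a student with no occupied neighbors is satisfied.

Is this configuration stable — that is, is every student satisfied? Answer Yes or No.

Row 1: (1,1)% 2/2 ✓ · (1,2)% 2/3 ✓ · (1,3)@ 1/3 ✓ · (1,4)@ 2/2 ✓ · (1,6)@ 1/1 ✓
Row 2: (2,1)% 2/2 ✓ · (2,2)% 4/4 ✓ · (2,3)% 2/4 ✓ · (2,4)@ 2/4 ✓ · (2,5)@ 2/2 ✓ · (2,6)@ 2/3 ✓
Row 3: (3,2)% 3/3 ✓ · (3,3)% 4/4 ✓ · (3,4)% 2/3 ✓ · (3,6)% 1/2 ✓
Row 4: (4,1)% 1/1 ✓ · (4,2)% 4/4 ✓ · (4,3)% 4/4 ✓ · (4,4)% 3/3 ✓ · (4,6)% 2/2 ✓
Row 5: (5,2)% 3/3 ✓ · (5,3)% 4/4 ✓ · (5,4)% 3/3 ✓ · (5,5)% 3/3 ✓ · (5,6)% 3/3 ✓
Row 6: (6,2)% 2/2 ✓ · (6,3)% 2/2 ✓ · (6,5)% 2/2 ✓ · (6,6)% 2/2 ✓
All meet the threshold, so the configuration is stable.

Yes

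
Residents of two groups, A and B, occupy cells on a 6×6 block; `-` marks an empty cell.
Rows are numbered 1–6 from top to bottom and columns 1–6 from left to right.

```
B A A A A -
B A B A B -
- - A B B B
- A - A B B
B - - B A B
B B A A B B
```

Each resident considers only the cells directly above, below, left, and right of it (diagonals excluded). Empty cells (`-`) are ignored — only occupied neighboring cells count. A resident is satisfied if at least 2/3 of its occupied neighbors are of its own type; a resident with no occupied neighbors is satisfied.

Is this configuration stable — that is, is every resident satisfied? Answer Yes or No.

No

(1,1)B 1/2 ✗
(1,2)A 2/3 ✓
(1,3)A 2/3 ✓
(1,4)A 3/3 ✓
(1,5)A 1/2 ✗
(2,1)B 1/2 ✗
(2,2)A 1/3 ✗
(2,3)B 0/4 ✗
(2,4)A 1/4 ✗
(2,5)B 1/3 ✗
(3,3)A 0/2 ✗
(3,4)B 1/4 ✗
(3,5)B 4/4 ✓
(3,6)B 2/2 ✓
(4,2)A 0/0 ✓
(4,4)A 0/3 ✗
(4,5)B 2/4 ✗
(4,6)B 3/3 ✓
(5,1)B 1/1 ✓
(5,4)B 0/3 ✗
(5,5)A 0/4 ✗
(5,6)B 2/3 ✓
(6,1)B 2/2 ✓
(6,2)B 1/2 ✗
(6,3)A 1/2 ✗
(6,4)A 1/3 ✗
(6,5)B 1/3 ✗
(6,6)B 2/2 ✓
For instance (1,1) has only 1/2 same-type neighbors, below 2/3.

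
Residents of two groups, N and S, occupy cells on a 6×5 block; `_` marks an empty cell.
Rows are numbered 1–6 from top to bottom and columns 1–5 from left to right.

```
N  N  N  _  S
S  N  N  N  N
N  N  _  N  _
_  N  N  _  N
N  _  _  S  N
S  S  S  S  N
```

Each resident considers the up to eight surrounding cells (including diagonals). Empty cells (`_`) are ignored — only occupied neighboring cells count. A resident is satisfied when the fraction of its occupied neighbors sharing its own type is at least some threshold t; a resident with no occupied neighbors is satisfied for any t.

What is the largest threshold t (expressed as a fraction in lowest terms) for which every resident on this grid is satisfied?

0/1

Row 1: (1,1)N 2/3 · (1,2)N 4/5 · (1,3)N 4/4 · (1,5)S 0/2
Row 2: (2,1)S 0/5 · (2,2)N 6/7 · (2,3)N 6/6 · (2,4)N 4/5 · (2,5)N 2/3
Row 3: (3,1)N 3/4 · (3,2)N 5/6 · (3,4)N 5/5
Row 4: (4,2)N 4/4 · (4,3)N 3/4 · (4,5)N 2/3
Row 5: (5,1)N 1/3 · (5,4)S 2/6 · (5,5)N 2/4
Row 6: (6,1)S 1/2 · (6,2)S 2/3 · (6,3)S 3/3 · (6,4)S 2/4 · (6,5)N 1/3
The smallest same-type fraction is 0/2 at (1,5), which reduces to 0/1. Any threshold above that leaves this resident unsatisfied.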